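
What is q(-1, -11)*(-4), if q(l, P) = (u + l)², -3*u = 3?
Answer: -16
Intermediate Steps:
u = -1 (u = -⅓*3 = -1)
q(l, P) = (-1 + l)²
q(-1, -11)*(-4) = (-1 - 1)²*(-4) = (-2)²*(-4) = 4*(-4) = -16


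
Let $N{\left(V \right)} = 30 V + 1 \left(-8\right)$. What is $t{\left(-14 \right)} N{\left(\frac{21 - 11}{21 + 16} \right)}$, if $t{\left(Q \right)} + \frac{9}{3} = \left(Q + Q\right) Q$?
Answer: $\frac{1556}{37} \approx 42.054$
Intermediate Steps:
$N{\left(V \right)} = -8 + 30 V$ ($N{\left(V \right)} = 30 V - 8 = -8 + 30 V$)
$t{\left(Q \right)} = -3 + 2 Q^{2}$ ($t{\left(Q \right)} = -3 + \left(Q + Q\right) Q = -3 + 2 Q Q = -3 + 2 Q^{2}$)
$t{\left(-14 \right)} N{\left(\frac{21 - 11}{21 + 16} \right)} = \left(-3 + 2 \left(-14\right)^{2}\right) \left(-8 + 30 \frac{21 - 11}{21 + 16}\right) = \left(-3 + 2 \cdot 196\right) \left(-8 + 30 \cdot \frac{10}{37}\right) = \left(-3 + 392\right) \left(-8 + 30 \cdot 10 \cdot \frac{1}{37}\right) = 389 \left(-8 + 30 \cdot \frac{10}{37}\right) = 389 \left(-8 + \frac{300}{37}\right) = 389 \cdot \frac{4}{37} = \frac{1556}{37}$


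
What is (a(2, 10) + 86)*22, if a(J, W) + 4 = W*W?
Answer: 4004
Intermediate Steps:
a(J, W) = -4 + W**2 (a(J, W) = -4 + W*W = -4 + W**2)
(a(2, 10) + 86)*22 = ((-4 + 10**2) + 86)*22 = ((-4 + 100) + 86)*22 = (96 + 86)*22 = 182*22 = 4004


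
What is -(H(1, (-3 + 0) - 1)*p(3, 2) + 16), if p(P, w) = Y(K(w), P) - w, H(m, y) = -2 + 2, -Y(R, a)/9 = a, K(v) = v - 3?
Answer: -16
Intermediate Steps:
K(v) = -3 + v
Y(R, a) = -9*a
H(m, y) = 0
p(P, w) = -w - 9*P (p(P, w) = -9*P - w = -w - 9*P)
-(H(1, (-3 + 0) - 1)*p(3, 2) + 16) = -(0*(-1*2 - 9*3) + 16) = -(0*(-2 - 27) + 16) = -(0*(-29) + 16) = -(0 + 16) = -1*16 = -16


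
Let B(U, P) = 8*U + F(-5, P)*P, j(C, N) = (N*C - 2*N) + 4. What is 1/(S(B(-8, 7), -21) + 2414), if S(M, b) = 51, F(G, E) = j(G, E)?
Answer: 1/2465 ≈ 0.00040568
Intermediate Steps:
j(C, N) = 4 - 2*N + C*N (j(C, N) = (C*N - 2*N) + 4 = (-2*N + C*N) + 4 = 4 - 2*N + C*N)
F(G, E) = 4 - 2*E + E*G (F(G, E) = 4 - 2*E + G*E = 4 - 2*E + E*G)
B(U, P) = 8*U + P*(4 - 7*P) (B(U, P) = 8*U + (4 - 2*P + P*(-5))*P = 8*U + (4 - 2*P - 5*P)*P = 8*U + (4 - 7*P)*P = 8*U + P*(4 - 7*P))
1/(S(B(-8, 7), -21) + 2414) = 1/(51 + 2414) = 1/2465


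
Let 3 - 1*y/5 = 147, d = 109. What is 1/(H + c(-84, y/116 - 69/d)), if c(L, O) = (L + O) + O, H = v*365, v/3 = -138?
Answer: -3161/477967476 ≈ -6.6134e-6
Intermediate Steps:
v = -414 (v = 3*(-138) = -414)
y = -720 (y = 15 - 5*147 = 15 - 735 = -720)
H = -151110 (H = -414*365 = -151110)
c(L, O) = L + 2*O
1/(H + c(-84, y/116 - 69/d)) = 1/(-151110 + (-84 + 2*(-720/116 - 69/109))) = 1/(-151110 + (-84 + 2*(-720*1/116 - 69*1/109))) = 1/(-151110 + (-84 + 2*(-180/29 - 69/109))) = 1/(-151110 + (-84 + 2*(-21621/3161))) = 1/(-151110 + (-84 - 43242/3161)) = 1/(-151110 - 308766/3161) = 1/(-477967476/3161) = -3161/477967476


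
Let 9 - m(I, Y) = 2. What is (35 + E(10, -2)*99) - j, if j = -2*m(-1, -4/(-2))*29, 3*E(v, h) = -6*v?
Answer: -1539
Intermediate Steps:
m(I, Y) = 7 (m(I, Y) = 9 - 1*2 = 9 - 2 = 7)
E(v, h) = -2*v (E(v, h) = (-6*v)/3 = -2*v)
j = -406 (j = -2*7*29 = -14*29 = -406)
(35 + E(10, -2)*99) - j = (35 - 2*10*99) - 1*(-406) = (35 - 20*99) + 406 = (35 - 1980) + 406 = -1945 + 406 = -1539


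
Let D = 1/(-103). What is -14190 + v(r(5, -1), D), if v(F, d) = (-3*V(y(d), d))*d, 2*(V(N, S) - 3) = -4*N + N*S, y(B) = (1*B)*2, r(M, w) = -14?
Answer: -15505699410/1092727 ≈ -14190.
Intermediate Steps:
D = -1/103 ≈ -0.0097087
y(B) = 2*B (y(B) = B*2 = 2*B)
V(N, S) = 3 - 2*N + N*S/2 (V(N, S) = 3 + (-4*N + N*S)/2 = 3 + (-2*N + N*S/2) = 3 - 2*N + N*S/2)
v(F, d) = d*(-9 - 3*d**2 + 12*d) (v(F, d) = (-3*(3 - 4*d + (2*d)*d/2))*d = (-3*(3 - 4*d + d**2))*d = (-3*(3 + d**2 - 4*d))*d = (-9 - 3*d**2 + 12*d)*d = d*(-9 - 3*d**2 + 12*d))
-14190 + v(r(5, -1), D) = -14190 + 3*(-1/103)*(-3 - (-1/103)**2 + 4*(-1/103)) = -14190 + 3*(-1/103)*(-3 - 1*1/10609 - 4/103) = -14190 + 3*(-1/103)*(-3 - 1/10609 - 4/103) = -14190 + 3*(-1/103)*(-32240/10609) = -14190 + 96720/1092727 = -15505699410/1092727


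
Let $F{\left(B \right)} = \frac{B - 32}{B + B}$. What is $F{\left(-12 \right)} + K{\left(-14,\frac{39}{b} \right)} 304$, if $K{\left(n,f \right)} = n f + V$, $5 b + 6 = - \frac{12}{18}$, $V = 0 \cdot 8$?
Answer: $\frac{746939}{6} \approx 1.2449 \cdot 10^{5}$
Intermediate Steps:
$V = 0$
$F{\left(B \right)} = \frac{-32 + B}{2 B}$
$b = - \frac{4}{3}$ ($b = - \frac{6}{5} + \frac{\left(-12\right) \frac{1}{18}}{5} = - \frac{6}{5} + \frac{1}{5} \left(- \frac{2}{3}\right) = - \frac{6}{5} - \frac{2}{15} = - \frac{4}{3} \approx -1.3333$)
$K{\left(n,f \right)} = f n$ ($K{\left(n,f \right)} = n f + 0 = f n + 0 = f n$)
$F{\left(-12 \right)} + K{\left(-14,\frac{39}{b} \right)} 304 = \frac{-32 - 12}{2 \left(-12\right)} + \frac{39}{- \frac{4}{3}} \left(-14\right) 304 = \frac{1}{2} \left(- \frac{1}{12}\right) \left(-44\right) + 39 \left(- \frac{3}{4}\right) \left(-14\right) 304 = \frac{11}{6} + \left(- \frac{117}{4}\right) \left(-14\right) 304 = \frac{11}{6} + \frac{819}{2} \cdot 304 = \frac{11}{6} + 124488 = \frac{746939}{6}$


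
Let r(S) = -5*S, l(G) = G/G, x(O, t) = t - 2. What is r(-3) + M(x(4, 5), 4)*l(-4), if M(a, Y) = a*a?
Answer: 24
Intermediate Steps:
x(O, t) = -2 + t
l(G) = 1
M(a, Y) = a²
r(-3) + M(x(4, 5), 4)*l(-4) = -5*(-3) + (-2 + 5)²*1 = 15 + 3²*1 = 15 + 9*1 = 15 + 9 = 24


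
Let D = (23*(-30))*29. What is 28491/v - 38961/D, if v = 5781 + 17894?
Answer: 99500439/31582450 ≈ 3.1505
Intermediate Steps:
v = 23675
D = -20010 (D = -690*29 = -20010)
28491/v - 38961/D = 28491/23675 - 38961/(-20010) = 28491*(1/23675) - 38961*(-1/20010) = 28491/23675 + 12987/6670 = 99500439/31582450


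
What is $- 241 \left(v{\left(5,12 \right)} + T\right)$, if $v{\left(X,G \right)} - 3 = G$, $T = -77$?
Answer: $14942$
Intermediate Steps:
$v{\left(X,G \right)} = 3 + G$
$- 241 \left(v{\left(5,12 \right)} + T\right) = - 241 \left(\left(3 + 12\right) - 77\right) = - 241 \left(15 - 77\right) = \left(-241\right) \left(-62\right) = 14942$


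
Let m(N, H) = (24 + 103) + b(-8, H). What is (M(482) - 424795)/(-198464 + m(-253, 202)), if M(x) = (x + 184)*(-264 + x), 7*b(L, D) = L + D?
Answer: 1957249/1388165 ≈ 1.4100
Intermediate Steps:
b(L, D) = D/7 + L/7 (b(L, D) = (L + D)/7 = (D + L)/7 = D/7 + L/7)
M(x) = (-264 + x)*(184 + x) (M(x) = (184 + x)*(-264 + x) = (-264 + x)*(184 + x))
m(N, H) = 881/7 + H/7 (m(N, H) = (24 + 103) + (H/7 + (⅐)*(-8)) = 127 + (H/7 - 8/7) = 127 + (-8/7 + H/7) = 881/7 + H/7)
(M(482) - 424795)/(-198464 + m(-253, 202)) = ((-48576 + 482² - 80*482) - 424795)/(-198464 + (881/7 + (⅐)*202)) = ((-48576 + 232324 - 38560) - 424795)/(-198464 + (881/7 + 202/7)) = (145188 - 424795)/(-198464 + 1083/7) = -279607/(-1388165/7) = -279607*(-7/1388165) = 1957249/1388165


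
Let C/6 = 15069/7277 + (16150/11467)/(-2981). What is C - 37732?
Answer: -9382768283830750/248750615179 ≈ -37720.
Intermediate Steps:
C = 3089928103278/248750615179 (C = 6*(15069/7277 + (16150/11467)/(-2981)) = 6*(15069*(1/7277) + (16150*(1/11467))*(-1/2981)) = 6*(15069/7277 + (16150/11467)*(-1/2981)) = 6*(15069/7277 - 16150/34183127) = 6*(514988017213/248750615179) = 3089928103278/248750615179 ≈ 12.422)
C - 37732 = 3089928103278/248750615179 - 37732 = -9382768283830750/248750615179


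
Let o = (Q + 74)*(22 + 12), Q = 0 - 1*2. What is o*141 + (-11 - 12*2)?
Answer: 345133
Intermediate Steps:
Q = -2 (Q = 0 - 2 = -2)
o = 2448 (o = (-2 + 74)*(22 + 12) = 72*34 = 2448)
o*141 + (-11 - 12*2) = 2448*141 + (-11 - 12*2) = 345168 + (-11 - 1*24) = 345168 + (-11 - 24) = 345168 - 35 = 345133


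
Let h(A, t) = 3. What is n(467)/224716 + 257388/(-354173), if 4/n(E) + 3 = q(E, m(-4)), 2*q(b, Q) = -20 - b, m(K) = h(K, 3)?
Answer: -7128682331182/9809262888731 ≈ -0.72673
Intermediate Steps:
m(K) = 3
q(b, Q) = -10 - b/2 (q(b, Q) = (-20 - b)/2 = -10 - b/2)
n(E) = 4/(-13 - E/2) (n(E) = 4/(-3 + (-10 - E/2)) = 4/(-13 - E/2))
n(467)/224716 + 257388/(-354173) = -8/(26 + 467)/224716 + 257388/(-354173) = -8/493*(1/224716) + 257388*(-1/354173) = -8*1/493*(1/224716) - 257388/354173 = -8/493*1/224716 - 257388/354173 = -2/27696247 - 257388/354173 = -7128682331182/9809262888731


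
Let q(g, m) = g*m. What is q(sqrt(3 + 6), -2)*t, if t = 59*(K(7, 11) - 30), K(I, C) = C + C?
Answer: 2832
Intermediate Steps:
K(I, C) = 2*C
t = -472 (t = 59*(2*11 - 30) = 59*(22 - 30) = 59*(-8) = -472)
q(sqrt(3 + 6), -2)*t = (sqrt(3 + 6)*(-2))*(-472) = (sqrt(9)*(-2))*(-472) = (3*(-2))*(-472) = -6*(-472) = 2832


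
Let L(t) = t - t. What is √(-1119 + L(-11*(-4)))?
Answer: I*√1119 ≈ 33.451*I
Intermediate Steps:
L(t) = 0
√(-1119 + L(-11*(-4))) = √(-1119 + 0) = √(-1119) = I*√1119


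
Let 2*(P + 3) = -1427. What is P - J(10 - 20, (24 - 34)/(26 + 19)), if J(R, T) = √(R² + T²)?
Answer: -1433/2 - 2*√2026/9 ≈ -726.50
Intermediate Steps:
P = -1433/2 (P = -3 + (½)*(-1427) = -3 - 1427/2 = -1433/2 ≈ -716.50)
P - J(10 - 20, (24 - 34)/(26 + 19)) = -1433/2 - √((10 - 20)² + ((24 - 34)/(26 + 19))²) = -1433/2 - √((-10)² + (-10/45)²) = -1433/2 - √(100 + (-10*1/45)²) = -1433/2 - √(100 + (-2/9)²) = -1433/2 - √(100 + 4/81) = -1433/2 - √(8104/81) = -1433/2 - 2*√2026/9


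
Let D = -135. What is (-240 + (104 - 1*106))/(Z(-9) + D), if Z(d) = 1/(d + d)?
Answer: 396/221 ≈ 1.7919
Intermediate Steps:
Z(d) = 1/(2*d)
(-240 + (104 - 1*106))/(Z(-9) + D) = (-240 + (104 - 1*106))/((½)/(-9) - 135) = (-240 + (104 - 106))/((½)*(-⅑) - 135) = (-240 - 2)/(-1/18 - 135) = -242/(-2431/18) = -242*(-18/2431) = 396/221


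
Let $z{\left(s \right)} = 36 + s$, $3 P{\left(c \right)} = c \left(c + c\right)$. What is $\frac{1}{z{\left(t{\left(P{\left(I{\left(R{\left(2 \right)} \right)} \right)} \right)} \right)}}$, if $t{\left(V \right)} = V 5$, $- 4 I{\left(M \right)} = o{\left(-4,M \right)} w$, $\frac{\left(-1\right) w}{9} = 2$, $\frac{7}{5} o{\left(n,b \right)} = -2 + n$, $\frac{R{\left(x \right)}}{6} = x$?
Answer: $\frac{49}{62514} \approx 0.00078382$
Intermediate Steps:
$R{\left(x \right)} = 6 x$
$o{\left(n,b \right)} = - \frac{10}{7} + \frac{5 n}{7}$ ($o{\left(n,b \right)} = \frac{5 \left(-2 + n\right)}{7} = - \frac{10}{7} + \frac{5 n}{7}$)
$w = -18$ ($w = \left(-9\right) 2 = -18$)
$I{\left(M \right)} = - \frac{135}{7}$ ($I{\left(M \right)} = - \frac{\left(- \frac{10}{7} + \frac{5}{7} \left(-4\right)\right) \left(-18\right)}{4} = - \frac{\left(- \frac{10}{7} - \frac{20}{7}\right) \left(-18\right)}{4} = - \frac{\left(- \frac{30}{7}\right) \left(-18\right)}{4} = \left(- \frac{1}{4}\right) \frac{540}{7} = - \frac{135}{7}$)
$P{\left(c \right)} = \frac{2 c^{2}}{3}$ ($P{\left(c \right)} = \frac{c \left(c + c\right)}{3} = \frac{c 2 c}{3} = \frac{2 c^{2}}{3}$)
$t{\left(V \right)} = 5 V$
$\frac{1}{z{\left(t{\left(P{\left(I{\left(R{\left(2 \right)} \right)} \right)} \right)} \right)}} = \frac{1}{36 + 5 \frac{2 \left(- \frac{135}{7}\right)^{2}}{3}} = \frac{1}{36 + 5 \cdot \frac{2}{3} \cdot \frac{18225}{49}} = \frac{1}{36 + 5 \cdot \frac{12150}{49}} = \frac{1}{36 + \frac{60750}{49}} = \frac{1}{\frac{62514}{49}} = \frac{49}{62514}$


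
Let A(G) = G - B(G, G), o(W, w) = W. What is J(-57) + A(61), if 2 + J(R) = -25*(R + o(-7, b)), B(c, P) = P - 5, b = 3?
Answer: 1603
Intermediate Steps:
B(c, P) = -5 + P
J(R) = 173 - 25*R (J(R) = -2 - 25*(R - 7) = -2 - 25*(-7 + R) = -2 + (175 - 25*R) = 173 - 25*R)
A(G) = 5 (A(G) = G - (-5 + G) = G + (5 - G) = 5)
J(-57) + A(61) = (173 - 25*(-57)) + 5 = (173 + 1425) + 5 = 1598 + 5 = 1603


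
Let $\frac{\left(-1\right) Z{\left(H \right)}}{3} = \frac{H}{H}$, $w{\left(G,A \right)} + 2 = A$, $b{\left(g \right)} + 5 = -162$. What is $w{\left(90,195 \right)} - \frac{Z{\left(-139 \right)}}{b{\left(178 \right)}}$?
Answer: $\frac{32228}{167} \approx 192.98$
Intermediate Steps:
$b{\left(g \right)} = -167$ ($b{\left(g \right)} = -5 - 162 = -167$)
$w{\left(G,A \right)} = -2 + A$
$Z{\left(H \right)} = -3$ ($Z{\left(H \right)} = - 3 \frac{H}{H} = \left(-3\right) 1 = -3$)
$w{\left(90,195 \right)} - \frac{Z{\left(-139 \right)}}{b{\left(178 \right)}} = \left(-2 + 195\right) - - \frac{3}{-167} = 193 - \left(-3\right) \left(- \frac{1}{167}\right) = 193 - \frac{3}{167} = \frac{32228}{167}$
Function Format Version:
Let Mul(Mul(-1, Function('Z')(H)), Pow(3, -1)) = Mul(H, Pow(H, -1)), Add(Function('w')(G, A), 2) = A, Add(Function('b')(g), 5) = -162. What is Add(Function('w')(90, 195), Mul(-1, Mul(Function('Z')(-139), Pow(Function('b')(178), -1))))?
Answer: Rational(32228, 167) ≈ 192.98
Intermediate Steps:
Function('b')(g) = -167 (Function('b')(g) = Add(-5, -162) = -167)
Function('w')(G, A) = Add(-2, A)
Function('Z')(H) = -3 (Function('Z')(H) = Mul(-3, Mul(H, Pow(H, -1))) = Mul(-3, 1) = -3)
Add(Function('w')(90, 195), Mul(-1, Mul(Function('Z')(-139), Pow(Function('b')(178), -1)))) = Add(Add(-2, 195), Mul(-1, Mul(-3, Pow(-167, -1)))) = Add(193, Mul(-1, Mul(-3, Rational(-1, 167)))) = Add(193, Mul(-1, Rational(3, 167))) = Add(193, Rational(-3, 167)) = Rational(32228, 167)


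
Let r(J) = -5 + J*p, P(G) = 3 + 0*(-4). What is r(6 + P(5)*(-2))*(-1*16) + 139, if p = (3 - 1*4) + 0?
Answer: 219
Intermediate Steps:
P(G) = 3 (P(G) = 3 + 0 = 3)
p = -1 (p = (3 - 4) + 0 = -1 + 0 = -1)
r(J) = -5 - J (r(J) = -5 + J*(-1) = -5 - J)
r(6 + P(5)*(-2))*(-1*16) + 139 = (-5 - (6 + 3*(-2)))*(-1*16) + 139 = (-5 - (6 - 6))*(-16) + 139 = (-5 - 1*0)*(-16) + 139 = (-5 + 0)*(-16) + 139 = -5*(-16) + 139 = 80 + 139 = 219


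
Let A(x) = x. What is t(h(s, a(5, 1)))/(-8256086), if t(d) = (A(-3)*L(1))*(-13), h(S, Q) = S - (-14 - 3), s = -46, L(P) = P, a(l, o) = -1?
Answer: -39/8256086 ≈ -4.7238e-6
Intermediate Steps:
h(S, Q) = 17 + S (h(S, Q) = S - 1*(-17) = S + 17 = 17 + S)
t(d) = 39 (t(d) = -3*1*(-13) = -3*(-13) = 39)
t(h(s, a(5, 1)))/(-8256086) = 39/(-8256086) = 39*(-1/8256086) = -39/8256086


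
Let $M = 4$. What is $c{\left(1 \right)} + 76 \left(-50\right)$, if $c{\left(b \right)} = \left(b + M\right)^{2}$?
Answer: $-3775$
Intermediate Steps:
$c{\left(b \right)} = \left(4 + b\right)^{2}$ ($c{\left(b \right)} = \left(b + 4\right)^{2} = \left(4 + b\right)^{2}$)
$c{\left(1 \right)} + 76 \left(-50\right) = \left(4 + 1\right)^{2} + 76 \left(-50\right) = 5^{2} - 3800 = 25 - 3800 = -3775$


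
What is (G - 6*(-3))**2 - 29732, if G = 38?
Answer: -26596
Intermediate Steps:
(G - 6*(-3))**2 - 29732 = (38 - 6*(-3))**2 - 29732 = (38 + 18)**2 - 29732 = 56**2 - 29732 = 3136 - 29732 = -26596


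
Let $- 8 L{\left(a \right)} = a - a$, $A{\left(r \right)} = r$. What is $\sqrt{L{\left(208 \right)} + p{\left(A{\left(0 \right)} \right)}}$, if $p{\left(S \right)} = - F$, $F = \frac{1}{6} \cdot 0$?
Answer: $0$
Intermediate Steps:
$L{\left(a \right)} = 0$ ($L{\left(a \right)} = - \frac{a - a}{8} = \left(- \frac{1}{8}\right) 0 = 0$)
$F = 0$ ($F = \frac{1}{6} \cdot 0 = 0$)
$p{\left(S \right)} = 0$ ($p{\left(S \right)} = \left(-1\right) 0 = 0$)
$\sqrt{L{\left(208 \right)} + p{\left(A{\left(0 \right)} \right)}} = \sqrt{0 + 0} = \sqrt{0} = 0$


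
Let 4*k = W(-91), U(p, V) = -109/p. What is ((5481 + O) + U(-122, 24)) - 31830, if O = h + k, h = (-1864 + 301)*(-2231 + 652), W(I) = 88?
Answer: 297881409/122 ≈ 2.4417e+6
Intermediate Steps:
h = 2467977 (h = -1563*(-1579) = 2467977)
k = 22 (k = (¼)*88 = 22)
O = 2467999 (O = 2467977 + 22 = 2467999)
((5481 + O) + U(-122, 24)) - 31830 = ((5481 + 2467999) - 109/(-122)) - 31830 = (2473480 - 109*(-1/122)) - 31830 = (2473480 + 109/122) - 31830 = 301764669/122 - 31830 = 297881409/122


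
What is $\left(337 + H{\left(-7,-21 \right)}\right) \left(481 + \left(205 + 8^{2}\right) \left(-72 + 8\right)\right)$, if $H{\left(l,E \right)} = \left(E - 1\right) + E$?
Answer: $-4920090$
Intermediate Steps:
$H{\left(l,E \right)} = -1 + 2 E$ ($H{\left(l,E \right)} = \left(-1 + E\right) + E = -1 + 2 E$)
$\left(337 + H{\left(-7,-21 \right)}\right) \left(481 + \left(205 + 8^{2}\right) \left(-72 + 8\right)\right) = \left(337 + \left(-1 + 2 \left(-21\right)\right)\right) \left(481 + \left(205 + 8^{2}\right) \left(-72 + 8\right)\right) = \left(337 - 43\right) \left(481 + \left(205 + 64\right) \left(-64\right)\right) = \left(337 - 43\right) \left(481 + 269 \left(-64\right)\right) = 294 \left(481 - 17216\right) = 294 \left(-16735\right) = -4920090$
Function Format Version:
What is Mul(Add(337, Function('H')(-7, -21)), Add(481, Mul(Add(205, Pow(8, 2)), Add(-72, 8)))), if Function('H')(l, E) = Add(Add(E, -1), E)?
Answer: -4920090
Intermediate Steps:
Function('H')(l, E) = Add(-1, Mul(2, E)) (Function('H')(l, E) = Add(Add(-1, E), E) = Add(-1, Mul(2, E)))
Mul(Add(337, Function('H')(-7, -21)), Add(481, Mul(Add(205, Pow(8, 2)), Add(-72, 8)))) = Mul(Add(337, Add(-1, Mul(2, -21))), Add(481, Mul(Add(205, Pow(8, 2)), Add(-72, 8)))) = Mul(Add(337, Add(-1, -42)), Add(481, Mul(Add(205, 64), -64))) = Mul(Add(337, -43), Add(481, Mul(269, -64))) = Mul(294, Add(481, -17216)) = Mul(294, -16735) = -4920090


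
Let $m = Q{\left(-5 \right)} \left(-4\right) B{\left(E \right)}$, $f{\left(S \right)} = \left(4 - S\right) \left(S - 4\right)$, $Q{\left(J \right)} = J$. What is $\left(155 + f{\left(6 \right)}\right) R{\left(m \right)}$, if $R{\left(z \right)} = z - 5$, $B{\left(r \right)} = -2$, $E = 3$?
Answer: $-6795$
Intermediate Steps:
$f{\left(S \right)} = \left(-4 + S\right) \left(4 - S\right)$ ($f{\left(S \right)} = \left(4 - S\right) \left(-4 + S\right) = \left(-4 + S\right) \left(4 - S\right)$)
$m = -40$ ($m = \left(-5\right) \left(-4\right) \left(-2\right) = 20 \left(-2\right) = -40$)
$R{\left(z \right)} = -5 + z$
$\left(155 + f{\left(6 \right)}\right) R{\left(m \right)} = \left(155 - 4\right) \left(-5 - 40\right) = \left(155 - 4\right) \left(-45\right) = 151 \left(-45\right) = -6795$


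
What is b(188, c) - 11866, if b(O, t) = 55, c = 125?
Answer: -11811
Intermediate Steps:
b(188, c) - 11866 = 55 - 11866 = -11811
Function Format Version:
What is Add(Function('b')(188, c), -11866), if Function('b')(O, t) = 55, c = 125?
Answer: -11811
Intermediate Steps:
Add(Function('b')(188, c), -11866) = Add(55, -11866) = -11811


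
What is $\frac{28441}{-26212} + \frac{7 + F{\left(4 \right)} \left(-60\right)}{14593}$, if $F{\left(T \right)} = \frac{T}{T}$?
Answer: $- \frac{416428749}{382511716} \approx -1.0887$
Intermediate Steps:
$F{\left(T \right)} = 1$
$\frac{28441}{-26212} + \frac{7 + F{\left(4 \right)} \left(-60\right)}{14593} = \frac{28441}{-26212} + \frac{7 + 1 \left(-60\right)}{14593} = 28441 \left(- \frac{1}{26212}\right) + \left(7 - 60\right) \frac{1}{14593} = - \frac{28441}{26212} - \frac{53}{14593} = - \frac{416428749}{382511716}$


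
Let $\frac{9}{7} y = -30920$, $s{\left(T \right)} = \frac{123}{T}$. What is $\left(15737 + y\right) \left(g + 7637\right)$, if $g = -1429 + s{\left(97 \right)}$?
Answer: $- \frac{45056181293}{873} \approx -5.1611 \cdot 10^{7}$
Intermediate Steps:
$g = - \frac{138490}{97}$ ($g = -1429 + \frac{123}{97} = - \frac{138490}{97} \approx -1427.7$)
$y = - \frac{216440}{9}$ ($y = \frac{7}{9} \left(-30920\right) = - \frac{216440}{9} \approx -24049.0$)
$\left(15737 + y\right) \left(g + 7637\right) = \left(15737 - \frac{216440}{9}\right) \left(- \frac{138490}{97} + 7637\right) = \left(- \frac{74807}{9}\right) \frac{602299}{97} = - \frac{45056181293}{873}$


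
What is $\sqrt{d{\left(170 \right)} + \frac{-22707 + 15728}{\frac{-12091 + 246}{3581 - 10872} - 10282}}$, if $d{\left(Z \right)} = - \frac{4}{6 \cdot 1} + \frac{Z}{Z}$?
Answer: $\frac{2 \sqrt{2687463897261}}{3258879} \approx 1.0061$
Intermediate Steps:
$d{\left(Z \right)} = \frac{1}{3}$ ($d{\left(Z \right)} = - \frac{4}{6} + 1 = \left(-4\right) \frac{1}{6} + 1 = - \frac{2}{3} + 1 = \frac{1}{3}$)
$\sqrt{d{\left(170 \right)} + \frac{-22707 + 15728}{\frac{-12091 + 246}{3581 - 10872} - 10282}} = \sqrt{\frac{1}{3} + \frac{-22707 + 15728}{\frac{-12091 + 246}{3581 - 10872} - 10282}} = \sqrt{\frac{1}{3} - \frac{6979}{- \frac{11845}{-7291} - 10282}} = \sqrt{\frac{1}{3} - \frac{6979}{\left(-11845\right) \left(- \frac{1}{7291}\right) - 10282}} = \sqrt{\frac{1}{3} - \frac{6979}{\frac{515}{317} - 10282}} = \sqrt{\frac{1}{3} - \frac{6979}{- \frac{3258879}{317}}} = \sqrt{\frac{1}{3} - - \frac{2212343}{3258879}} = \sqrt{\frac{1}{3} + \frac{2212343}{3258879}} = \sqrt{\frac{3298636}{3258879}} = \frac{2 \sqrt{2687463897261}}{3258879}$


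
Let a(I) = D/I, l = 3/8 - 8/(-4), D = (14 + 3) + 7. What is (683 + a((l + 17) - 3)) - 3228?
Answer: -333203/131 ≈ -2543.5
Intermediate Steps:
D = 24 (D = 17 + 7 = 24)
l = 19/8 (l = 3*(⅛) - 8*(-¼) = 3/8 + 2 = 19/8 ≈ 2.3750)
a(I) = 24/I
(683 + a((l + 17) - 3)) - 3228 = (683 + 24/((19/8 + 17) - 3)) - 3228 = (683 + 24/(155/8 - 3)) - 3228 = (683 + 24/(131/8)) - 3228 = (683 + 24*(8/131)) - 3228 = (683 + 192/131) - 3228 = 89665/131 - 3228 = -333203/131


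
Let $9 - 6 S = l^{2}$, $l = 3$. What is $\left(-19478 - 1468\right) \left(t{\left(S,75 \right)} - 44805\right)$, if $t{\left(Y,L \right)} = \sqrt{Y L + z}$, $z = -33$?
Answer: $938485530 - 20946 i \sqrt{33} \approx 9.3849 \cdot 10^{8} - 1.2033 \cdot 10^{5} i$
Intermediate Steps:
$S = 0$ ($S = \frac{3}{2} - \frac{3^{2}}{6} = \frac{3}{2} - \frac{3}{2} = 0$)
$t{\left(Y,L \right)} = \sqrt{-33 + L Y}$ ($t{\left(Y,L \right)} = \sqrt{Y L - 33} = \sqrt{L Y - 33} = \sqrt{-33 + L Y}$)
$\left(-19478 - 1468\right) \left(t{\left(S,75 \right)} - 44805\right) = \left(-19478 - 1468\right) \left(\sqrt{-33 + 75 \cdot 0} - 44805\right) = - 20946 \left(\sqrt{-33 + 0} - 44805\right) = - 20946 \left(\sqrt{-33} - 44805\right) = - 20946 \left(i \sqrt{33} - 44805\right) = - 20946 \left(-44805 + i \sqrt{33}\right) = 938485530 - 20946 i \sqrt{33}$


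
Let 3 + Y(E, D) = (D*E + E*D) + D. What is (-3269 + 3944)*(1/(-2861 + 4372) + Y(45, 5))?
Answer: 461006775/1511 ≈ 3.0510e+5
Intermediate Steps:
Y(E, D) = -3 + D + 2*D*E (Y(E, D) = -3 + ((D*E + E*D) + D) = -3 + ((D*E + D*E) + D) = -3 + (2*D*E + D) = -3 + (D + 2*D*E) = -3 + D + 2*D*E)
(-3269 + 3944)*(1/(-2861 + 4372) + Y(45, 5)) = (-3269 + 3944)*(1/(-2861 + 4372) + (-3 + 5 + 2*5*45)) = 675*(1/1511 + (-3 + 5 + 450)) = 675*(1/1511 + 452) = 675*(682973/1511) = 461006775/1511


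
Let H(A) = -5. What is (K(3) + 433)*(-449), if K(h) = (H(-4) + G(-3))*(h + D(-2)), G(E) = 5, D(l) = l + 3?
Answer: -194417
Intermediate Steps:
D(l) = 3 + l
K(h) = 0 (K(h) = (-5 + 5)*(h + (3 - 2)) = 0*(h + 1) = 0*(1 + h) = 0)
(K(3) + 433)*(-449) = (0 + 433)*(-449) = 433*(-449) = -194417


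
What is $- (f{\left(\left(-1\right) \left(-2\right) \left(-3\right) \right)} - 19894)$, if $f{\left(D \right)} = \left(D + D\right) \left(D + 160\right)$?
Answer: $21742$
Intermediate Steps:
$f{\left(D \right)} = 2 D \left(160 + D\right)$
$- (f{\left(\left(-1\right) \left(-2\right) \left(-3\right) \right)} - 19894) = - (2 \left(-1\right) \left(-2\right) \left(-3\right) \left(160 + \left(-1\right) \left(-2\right) \left(-3\right)\right) - 19894) = - (2 \cdot 2 \left(-3\right) \left(160 + 2 \left(-3\right)\right) - 19894) = - (2 \left(-6\right) \left(160 - 6\right) - 19894) = - (2 \left(-6\right) 154 - 19894) = - (-1848 - 19894) = \left(-1\right) \left(-21742\right) = 21742$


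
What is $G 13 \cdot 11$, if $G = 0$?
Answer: $0$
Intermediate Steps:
$G 13 \cdot 11 = 0 \cdot 13 \cdot 11 = 0 \cdot 11 = 0$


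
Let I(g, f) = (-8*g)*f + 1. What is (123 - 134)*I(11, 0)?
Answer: -11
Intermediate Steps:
I(g, f) = 1 - 8*f*g (I(g, f) = -8*f*g + 1 = 1 - 8*f*g)
(123 - 134)*I(11, 0) = (123 - 134)*(1 - 8*0*11) = -11*(1 + 0) = -11*1 = -11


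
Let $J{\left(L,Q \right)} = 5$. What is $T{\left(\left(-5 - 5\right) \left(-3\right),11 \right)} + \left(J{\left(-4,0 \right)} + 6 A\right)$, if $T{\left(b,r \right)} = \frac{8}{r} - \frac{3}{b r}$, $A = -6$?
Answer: $- \frac{3331}{110} \approx -30.282$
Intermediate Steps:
$T{\left(b,r \right)} = \frac{8}{r} - \frac{3}{b r}$ ($T{\left(b,r \right)} = \frac{8}{r} - 3 \frac{1}{b r} = \frac{8}{r} - \frac{3}{b r}$)
$T{\left(\left(-5 - 5\right) \left(-3\right),11 \right)} + \left(J{\left(-4,0 \right)} + 6 A\right) = \frac{-3 + 8 \left(-5 - 5\right) \left(-3\right)}{\left(-5 - 5\right) \left(-3\right) 11} + \left(5 + 6 \left(-6\right)\right) = \frac{1}{\left(-10\right) \left(-3\right)} \frac{1}{11} \left(-3 + 8 \left(\left(-10\right) \left(-3\right)\right)\right) + \left(5 - 36\right) = \frac{1}{30} \cdot \frac{1}{11} \left(-3 + 8 \cdot 30\right) - 31 = \frac{1}{30} \cdot \frac{1}{11} \left(-3 + 240\right) - 31 = \frac{1}{30} \cdot \frac{1}{11} \cdot 237 - 31 = \frac{79}{110} - 31 = - \frac{3331}{110}$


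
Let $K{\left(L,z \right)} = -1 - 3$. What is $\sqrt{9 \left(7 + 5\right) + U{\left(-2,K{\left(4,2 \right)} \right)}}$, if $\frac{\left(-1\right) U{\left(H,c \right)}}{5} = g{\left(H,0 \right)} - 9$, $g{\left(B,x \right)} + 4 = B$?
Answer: $\sqrt{183} \approx 13.528$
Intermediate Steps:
$K{\left(L,z \right)} = -4$
$g{\left(B,x \right)} = -4 + B$
$U{\left(H,c \right)} = 65 - 5 H$ ($U{\left(H,c \right)} = - 5 \left(\left(-4 + H\right) - 9\right) = - 5 \left(-13 + H\right) = 65 - 5 H$)
$\sqrt{9 \left(7 + 5\right) + U{\left(-2,K{\left(4,2 \right)} \right)}} = \sqrt{9 \left(7 + 5\right) + \left(65 - -10\right)} = \sqrt{9 \cdot 12 + \left(65 + 10\right)} = \sqrt{108 + 75} = \sqrt{183}$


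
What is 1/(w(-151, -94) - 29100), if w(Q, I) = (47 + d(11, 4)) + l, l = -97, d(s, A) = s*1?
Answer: -1/29139 ≈ -3.4318e-5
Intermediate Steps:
d(s, A) = s
w(Q, I) = -39 (w(Q, I) = (47 + 11) - 97 = 58 - 97 = -39)
1/(w(-151, -94) - 29100) = 1/(-39 - 29100) = 1/(-29139) = -1/29139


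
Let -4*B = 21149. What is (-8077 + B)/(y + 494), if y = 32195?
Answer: -53457/130756 ≈ -0.40883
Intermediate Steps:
B = -21149/4 (B = -¼*21149 = -21149/4 ≈ -5287.3)
(-8077 + B)/(y + 494) = (-8077 - 21149/4)/(32195 + 494) = -53457/4/32689 = -53457/4*1/32689 = -53457/130756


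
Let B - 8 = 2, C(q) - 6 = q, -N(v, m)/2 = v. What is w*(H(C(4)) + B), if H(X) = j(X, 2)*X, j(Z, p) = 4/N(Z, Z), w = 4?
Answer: 32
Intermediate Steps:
N(v, m) = -2*v
C(q) = 6 + q
B = 10 (B = 8 + 2 = 10)
j(Z, p) = -2/Z (j(Z, p) = 4/((-2*Z)) = 4*(-1/(2*Z)) = -2/Z)
H(X) = -2 (H(X) = (-2/X)*X = -2)
w*(H(C(4)) + B) = 4*(-2 + 10) = 4*8 = 32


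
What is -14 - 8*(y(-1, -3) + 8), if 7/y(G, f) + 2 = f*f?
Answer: -86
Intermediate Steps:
y(G, f) = 7/(-2 + f²) (y(G, f) = 7/(-2 + f*f) = 7/(-2 + f²))
-14 - 8*(y(-1, -3) + 8) = -14 - 8*(7/(-2 + (-3)²) + 8) = -14 - 8*(7/(-2 + 9) + 8) = -14 - 8*(7/7 + 8) = -14 - 8*(7*(⅐) + 8) = -14 - 8*(1 + 8) = -14 - 8*9 = -14 - 72 = -86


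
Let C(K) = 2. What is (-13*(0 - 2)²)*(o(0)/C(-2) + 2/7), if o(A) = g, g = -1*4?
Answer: 624/7 ≈ 89.143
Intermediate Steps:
g = -4
o(A) = -4
(-13*(0 - 2)²)*(o(0)/C(-2) + 2/7) = (-13*(0 - 2)²)*(-4/2 + 2/7) = (-13*(-2)²)*(-4*½ + 2*(⅐)) = (-13*4)*(-2 + 2/7) = -52*(-12/7) = 624/7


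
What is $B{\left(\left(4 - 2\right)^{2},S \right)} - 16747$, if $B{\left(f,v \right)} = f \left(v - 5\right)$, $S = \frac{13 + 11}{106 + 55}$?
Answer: $- \frac{2699391}{161} \approx -16766.0$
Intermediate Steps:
$S = \frac{24}{161} \approx 0.14907$
$B{\left(f,v \right)} = f \left(-5 + v\right)$
$B{\left(\left(4 - 2\right)^{2},S \right)} - 16747 = \left(4 - 2\right)^{2} \left(-5 + \frac{24}{161}\right) - 16747 = 2^{2} \left(- \frac{781}{161}\right) - 16747 = 4 \left(- \frac{781}{161}\right) - 16747 = - \frac{3124}{161} - 16747 = - \frac{2699391}{161}$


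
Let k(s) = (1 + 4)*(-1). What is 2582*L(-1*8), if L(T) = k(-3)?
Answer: -12910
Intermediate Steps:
k(s) = -5 (k(s) = 5*(-1) = -5)
L(T) = -5
2582*L(-1*8) = 2582*(-5) = -12910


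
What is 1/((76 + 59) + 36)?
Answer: 1/171 ≈ 0.0058480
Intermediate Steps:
1/((76 + 59) + 36) = 1/(135 + 36) = 1/171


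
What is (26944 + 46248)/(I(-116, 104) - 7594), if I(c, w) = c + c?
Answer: -5228/559 ≈ -9.3524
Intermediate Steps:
I(c, w) = 2*c
(26944 + 46248)/(I(-116, 104) - 7594) = (26944 + 46248)/(2*(-116) - 7594) = 73192/(-232 - 7594) = 73192/(-7826) = 73192*(-1/7826) = -5228/559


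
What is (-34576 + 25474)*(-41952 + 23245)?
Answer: 170271114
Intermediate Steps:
(-34576 + 25474)*(-41952 + 23245) = -9102*(-18707) = 170271114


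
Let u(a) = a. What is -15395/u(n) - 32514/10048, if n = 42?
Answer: -39013637/105504 ≈ -369.78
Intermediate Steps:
-15395/u(n) - 32514/10048 = -15395/42 - 32514/10048 = -15395*1/42 - 32514*1/10048 = -15395/42 - 16257/5024 = -39013637/105504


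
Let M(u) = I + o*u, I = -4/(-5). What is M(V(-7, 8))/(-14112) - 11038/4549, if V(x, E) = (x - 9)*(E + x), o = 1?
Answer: -194623889/80244360 ≈ -2.4254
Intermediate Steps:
I = ⅘ (I = -4*(-⅕) = ⅘ ≈ 0.80000)
V(x, E) = (-9 + x)*(E + x)
M(u) = ⅘ + u (M(u) = ⅘ + 1*u = ⅘ + u)
M(V(-7, 8))/(-14112) - 11038/4549 = (⅘ + ((-7)² - 9*8 - 9*(-7) + 8*(-7)))/(-14112) - 11038/4549 = (⅘ + (49 - 72 + 63 - 56))*(-1/14112) - 11038*1/4549 = (⅘ - 16)*(-1/14112) - 11038/4549 = -76/5*(-1/14112) - 11038/4549 = 19/17640 - 11038/4549 = -194623889/80244360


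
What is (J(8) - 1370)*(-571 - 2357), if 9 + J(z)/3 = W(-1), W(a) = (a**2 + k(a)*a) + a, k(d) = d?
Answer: 4081632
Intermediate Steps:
W(a) = a + 2*a**2 (W(a) = (a**2 + a*a) + a = (a**2 + a**2) + a = 2*a**2 + a = a + 2*a**2)
J(z) = -24 (J(z) = -27 + 3*(-(1 + 2*(-1))) = -27 + 3*(-(1 - 2)) = -27 + 3*(-1*(-1)) = -27 + 3*1 = -27 + 3 = -24)
(J(8) - 1370)*(-571 - 2357) = (-24 - 1370)*(-571 - 2357) = -1394*(-2928) = 4081632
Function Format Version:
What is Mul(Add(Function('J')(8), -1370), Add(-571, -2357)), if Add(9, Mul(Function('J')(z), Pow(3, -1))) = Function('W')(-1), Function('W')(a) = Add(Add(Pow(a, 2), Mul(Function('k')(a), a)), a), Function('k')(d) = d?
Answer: 4081632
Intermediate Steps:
Function('W')(a) = Add(a, Mul(2, Pow(a, 2))) (Function('W')(a) = Add(Add(Pow(a, 2), Mul(a, a)), a) = Add(Add(Pow(a, 2), Pow(a, 2)), a) = Add(Mul(2, Pow(a, 2)), a) = Add(a, Mul(2, Pow(a, 2))))
Function('J')(z) = -24 (Function('J')(z) = Add(-27, Mul(3, Mul(-1, Add(1, Mul(2, -1))))) = Add(-27, Mul(3, Mul(-1, Add(1, -2)))) = Add(-27, Mul(3, Mul(-1, -1))) = Add(-27, Mul(3, 1)) = Add(-27, 3) = -24)
Mul(Add(Function('J')(8), -1370), Add(-571, -2357)) = Mul(Add(-24, -1370), Add(-571, -2357)) = Mul(-1394, -2928) = 4081632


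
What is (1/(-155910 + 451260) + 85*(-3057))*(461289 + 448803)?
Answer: -11640868573649818/49225 ≈ -2.3648e+11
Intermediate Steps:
(1/(-155910 + 451260) + 85*(-3057))*(461289 + 448803) = (1/295350 - 259845)*910092 = -76745220749/295350*910092 = -11640868573649818/49225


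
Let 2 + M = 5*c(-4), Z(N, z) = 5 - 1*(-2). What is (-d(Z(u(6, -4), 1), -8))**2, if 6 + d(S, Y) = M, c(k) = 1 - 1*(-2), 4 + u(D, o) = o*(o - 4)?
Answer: 49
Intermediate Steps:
u(D, o) = -4 + o*(-4 + o) (u(D, o) = -4 + o*(o - 4) = -4 + o*(-4 + o))
Z(N, z) = 7 (Z(N, z) = 5 + 2 = 7)
c(k) = 3 (c(k) = 1 + 2 = 3)
M = 13 (M = -2 + 5*3 = -2 + 15 = 13)
d(S, Y) = 7 (d(S, Y) = -6 + 13 = 7)
(-d(Z(u(6, -4), 1), -8))**2 = (-1*7)**2 = (-7)**2 = 49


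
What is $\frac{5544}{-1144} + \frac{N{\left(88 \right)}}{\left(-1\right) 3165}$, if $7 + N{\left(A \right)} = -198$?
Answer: $- \frac{39346}{8229} \approx -4.7814$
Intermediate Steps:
$N{\left(A \right)} = -205$ ($N{\left(A \right)} = -7 - 198 = -205$)
$\frac{5544}{-1144} + \frac{N{\left(88 \right)}}{\left(-1\right) 3165} = \frac{5544}{-1144} - \frac{205}{\left(-1\right) 3165} = 5544 \left(- \frac{1}{1144}\right) - \frac{205}{-3165} = - \frac{63}{13} - - \frac{41}{633} = - \frac{63}{13} + \frac{41}{633} = - \frac{39346}{8229}$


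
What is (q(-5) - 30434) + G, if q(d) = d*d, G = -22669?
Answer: -53078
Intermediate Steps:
q(d) = d²
(q(-5) - 30434) + G = ((-5)² - 30434) - 22669 = (25 - 30434) - 22669 = -30409 - 22669 = -53078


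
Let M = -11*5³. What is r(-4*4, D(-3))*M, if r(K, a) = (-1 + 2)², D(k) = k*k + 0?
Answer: -1375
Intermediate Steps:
D(k) = k² (D(k) = k² + 0 = k²)
r(K, a) = 1 (r(K, a) = 1² = 1)
M = -1375 (M = -11*125 = -1375)
r(-4*4, D(-3))*M = 1*(-1375) = -1375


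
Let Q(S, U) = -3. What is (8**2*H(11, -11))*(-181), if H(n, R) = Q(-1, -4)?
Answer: 34752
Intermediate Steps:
H(n, R) = -3
(8**2*H(11, -11))*(-181) = (8**2*(-3))*(-181) = (64*(-3))*(-181) = -192*(-181) = 34752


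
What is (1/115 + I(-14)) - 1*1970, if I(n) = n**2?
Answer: -204009/115 ≈ -1774.0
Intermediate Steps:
(1/115 + I(-14)) - 1*1970 = (1/115 + (-14)**2) - 1*1970 = (1/115 + 196) - 1970 = 22541/115 - 1970 = -204009/115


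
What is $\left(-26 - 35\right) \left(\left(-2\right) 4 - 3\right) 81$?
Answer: $54351$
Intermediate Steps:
$\left(-26 - 35\right) \left(\left(-2\right) 4 - 3\right) 81 = - 61 \left(-8 - 3\right) 81 = \left(-61\right) \left(-11\right) 81 = 671 \cdot 81 = 54351$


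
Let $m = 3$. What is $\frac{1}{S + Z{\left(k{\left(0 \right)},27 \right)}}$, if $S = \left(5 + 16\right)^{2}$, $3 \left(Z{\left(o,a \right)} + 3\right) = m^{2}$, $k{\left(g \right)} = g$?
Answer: $\frac{1}{441} \approx 0.0022676$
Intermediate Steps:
$Z{\left(o,a \right)} = 0$ ($Z{\left(o,a \right)} = -3 + \frac{3^{2}}{3} = -3 + \frac{1}{3} \cdot 9 = -3 + 3 = 0$)
$S = 441$ ($S = 21^{2} = 441$)
$\frac{1}{S + Z{\left(k{\left(0 \right)},27 \right)}} = \frac{1}{441 + 0} = \frac{1}{441}$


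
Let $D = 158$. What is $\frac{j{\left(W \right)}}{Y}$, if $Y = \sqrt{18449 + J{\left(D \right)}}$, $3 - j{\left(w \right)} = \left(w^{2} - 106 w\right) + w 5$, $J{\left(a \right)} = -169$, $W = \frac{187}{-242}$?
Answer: $- \frac{36611 \sqrt{4570}}{4423760} \approx -0.55947$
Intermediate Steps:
$W = - \frac{17}{22}$ ($W = 187 \left(- \frac{1}{242}\right) = - \frac{17}{22} \approx -0.77273$)
$j{\left(w \right)} = 3 - w^{2} + 101 w$ ($j{\left(w \right)} = 3 - \left(\left(w^{2} - 106 w\right) + w 5\right) = 3 - \left(\left(w^{2} - 106 w\right) + 5 w\right) = 3 - \left(w^{2} - 101 w\right) = 3 - w^{2} + 101 w$)
$Y = 2 \sqrt{4570}$ ($Y = \sqrt{18449 - 169} = \sqrt{18280} = 2 \sqrt{4570} \approx 135.2$)
$\frac{j{\left(W \right)}}{Y} = \frac{3 - \left(- \frac{17}{22}\right)^{2} + 101 \left(- \frac{17}{22}\right)}{2 \sqrt{4570}} = \left(3 - \frac{289}{484} - \frac{1717}{22}\right) \frac{\sqrt{4570}}{9140} = - \frac{36611 \frac{\sqrt{4570}}{9140}}{484} = - \frac{36611 \sqrt{4570}}{4423760}$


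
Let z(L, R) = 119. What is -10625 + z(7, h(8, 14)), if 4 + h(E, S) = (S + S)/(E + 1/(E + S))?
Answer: -10506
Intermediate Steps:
h(E, S) = -4 + 2*S/(E + 1/(E + S)) (h(E, S) = -4 + (S + S)/(E + 1/(E + S)) = -4 + (2*S)/(E + 1/(E + S)) = -4 + 2*S/(E + 1/(E + S)))
-10625 + z(7, h(8, 14)) = -10625 + 119 = -10506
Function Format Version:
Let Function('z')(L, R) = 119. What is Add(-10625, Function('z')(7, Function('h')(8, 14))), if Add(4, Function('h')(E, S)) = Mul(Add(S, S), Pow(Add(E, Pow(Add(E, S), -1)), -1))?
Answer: -10506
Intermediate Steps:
Function('h')(E, S) = Add(-4, Mul(2, S, Pow(Add(E, Pow(Add(E, S), -1)), -1))) (Function('h')(E, S) = Add(-4, Mul(Add(S, S), Pow(Add(E, Pow(Add(E, S), -1)), -1))) = Add(-4, Mul(Mul(2, S), Pow(Add(E, Pow(Add(E, S), -1)), -1))) = Add(-4, Mul(2, S, Pow(Add(E, Pow(Add(E, S), -1)), -1))))
Add(-10625, Function('z')(7, Function('h')(8, 14))) = Add(-10625, 119) = -10506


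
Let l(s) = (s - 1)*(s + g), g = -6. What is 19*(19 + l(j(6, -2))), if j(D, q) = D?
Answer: 361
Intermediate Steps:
l(s) = (-1 + s)*(-6 + s) (l(s) = (s - 1)*(s - 6) = (-1 + s)*(-6 + s))
19*(19 + l(j(6, -2))) = 19*(19 + (6 + 6² - 7*6)) = 19*(19 + (6 + 36 - 42)) = 19*(19 + 0) = 19*19 = 361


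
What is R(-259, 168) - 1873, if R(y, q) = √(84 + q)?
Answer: -1873 + 6*√7 ≈ -1857.1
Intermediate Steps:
R(-259, 168) - 1873 = √(84 + 168) - 1873 = √252 - 1873 = 6*√7 - 1873 = -1873 + 6*√7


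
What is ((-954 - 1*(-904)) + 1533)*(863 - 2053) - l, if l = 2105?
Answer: -1766875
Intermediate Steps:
((-954 - 1*(-904)) + 1533)*(863 - 2053) - l = ((-954 - 1*(-904)) + 1533)*(863 - 2053) - 1*2105 = ((-954 + 904) + 1533)*(-1190) - 2105 = (-50 + 1533)*(-1190) - 2105 = 1483*(-1190) - 2105 = -1764770 - 2105 = -1766875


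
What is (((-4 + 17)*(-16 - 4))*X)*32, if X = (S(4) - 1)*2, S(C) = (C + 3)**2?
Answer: -798720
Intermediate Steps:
S(C) = (3 + C)**2
X = 96 (X = ((3 + 4)**2 - 1)*2 = (7**2 - 1)*2 = (49 - 1)*2 = 48*2 = 96)
(((-4 + 17)*(-16 - 4))*X)*32 = (((-4 + 17)*(-16 - 4))*96)*32 = ((13*(-20))*96)*32 = -260*96*32 = -24960*32 = -798720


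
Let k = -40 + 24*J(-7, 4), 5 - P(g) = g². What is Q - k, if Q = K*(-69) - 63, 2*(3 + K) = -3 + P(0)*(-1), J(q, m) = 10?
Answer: 220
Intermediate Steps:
P(g) = 5 - g²
K = -7 (K = -3 + (-3 + (5 - 1*0²)*(-1))/2 = -3 + (-3 + (5 - 1*0)*(-1))/2 = -3 + (-3 + (5 + 0)*(-1))/2 = -3 + (-3 + 5*(-1))/2 = -3 + (-3 - 5)/2 = -3 + (½)*(-8) = -3 - 4 = -7)
Q = 420 (Q = -7*(-69) - 63 = 483 - 63 = 420)
k = 200 (k = -40 + 24*10 = -40 + 240 = 200)
Q - k = 420 - 1*200 = 420 - 200 = 220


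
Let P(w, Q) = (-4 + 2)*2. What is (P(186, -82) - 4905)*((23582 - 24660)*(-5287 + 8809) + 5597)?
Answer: 18610603171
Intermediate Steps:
P(w, Q) = -4 (P(w, Q) = -2*2 = -4)
(P(186, -82) - 4905)*((23582 - 24660)*(-5287 + 8809) + 5597) = (-4 - 4905)*((23582 - 24660)*(-5287 + 8809) + 5597) = -4909*(-1078*3522 + 5597) = -4909*(-3796716 + 5597) = -4909*(-3791119) = 18610603171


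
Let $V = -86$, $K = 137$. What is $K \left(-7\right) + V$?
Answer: $-1045$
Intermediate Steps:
$K \left(-7\right) + V = 137 \left(-7\right) - 86 = -959 - 86 = -1045$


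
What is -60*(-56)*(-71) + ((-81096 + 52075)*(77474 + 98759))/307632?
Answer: -2707005097/10608 ≈ -2.5519e+5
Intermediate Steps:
-60*(-56)*(-71) + ((-81096 + 52075)*(77474 + 98759))/307632 = 3360*(-71) - 29021*176233*(1/307632) = -238560 - 5114457893*1/307632 = -238560 - 176360617/10608 = -2707005097/10608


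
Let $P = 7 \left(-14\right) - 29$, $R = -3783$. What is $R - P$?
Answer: $-3656$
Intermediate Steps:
$P = -127$ ($P = -98 - 29 = -127$)
$R - P = -3783 - -127 = -3783 + 127 = -3656$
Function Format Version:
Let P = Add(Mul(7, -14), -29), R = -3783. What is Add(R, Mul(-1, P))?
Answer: -3656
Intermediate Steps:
P = -127 (P = Add(-98, -29) = -127)
Add(R, Mul(-1, P)) = Add(-3783, Mul(-1, -127)) = Add(-3783, 127) = -3656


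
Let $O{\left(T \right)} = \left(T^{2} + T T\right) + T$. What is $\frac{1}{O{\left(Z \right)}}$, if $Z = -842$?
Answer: $\frac{1}{1417086} \approx 7.0567 \cdot 10^{-7}$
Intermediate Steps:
$O{\left(T \right)} = T + 2 T^{2}$ ($O{\left(T \right)} = \left(T^{2} + T^{2}\right) + T = 2 T^{2} + T = T + 2 T^{2}$)
$\frac{1}{O{\left(Z \right)}} = \frac{1}{\left(-842\right) \left(1 + 2 \left(-842\right)\right)} = \frac{1}{\left(-842\right) \left(1 - 1684\right)} = \frac{1}{\left(-842\right) \left(-1683\right)} = \frac{1}{1417086}$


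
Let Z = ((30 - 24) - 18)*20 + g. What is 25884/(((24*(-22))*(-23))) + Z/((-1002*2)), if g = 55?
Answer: 563731/253506 ≈ 2.2237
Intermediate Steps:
Z = -185 (Z = ((30 - 24) - 18)*20 + 55 = (6 - 18)*20 + 55 = -12*20 + 55 = -240 + 55 = -185)
25884/(((24*(-22))*(-23))) + Z/((-1002*2)) = 25884/(((24*(-22))*(-23))) - 185/((-1002*2)) = 25884/((-528*(-23))) - 185/(-2004) = 25884/12144 - 185*(-1/2004) = 25884*(1/12144) + 185/2004 = 2157/1012 + 185/2004 = 563731/253506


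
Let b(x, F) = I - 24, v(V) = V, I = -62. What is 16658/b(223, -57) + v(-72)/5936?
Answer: -6180505/31906 ≈ -193.71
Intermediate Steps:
b(x, F) = -86 (b(x, F) = -62 - 24 = -86)
16658/b(223, -57) + v(-72)/5936 = 16658/(-86) - 72/5936 = 16658*(-1/86) - 72*1/5936 = -8329/43 - 9/742 = -6180505/31906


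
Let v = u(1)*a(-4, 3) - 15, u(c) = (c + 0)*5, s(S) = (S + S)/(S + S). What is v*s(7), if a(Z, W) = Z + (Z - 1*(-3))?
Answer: -40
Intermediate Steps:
s(S) = 1 (s(S) = (2*S)/((2*S)) = (2*S)*(1/(2*S)) = 1)
u(c) = 5*c (u(c) = c*5 = 5*c)
a(Z, W) = 3 + 2*Z (a(Z, W) = Z + (Z + 3) = Z + (3 + Z) = 3 + 2*Z)
v = -40 (v = (5*1)*(3 + 2*(-4)) - 15 = 5*(3 - 8) - 15 = 5*(-5) - 15 = -25 - 15 = -40)
v*s(7) = -40*1 = -40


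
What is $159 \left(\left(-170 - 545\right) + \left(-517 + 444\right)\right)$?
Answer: $-125292$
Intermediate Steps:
$159 \left(\left(-170 - 545\right) + \left(-517 + 444\right)\right) = 159 \left(-715 - 73\right) = 159 \left(-788\right) = -125292$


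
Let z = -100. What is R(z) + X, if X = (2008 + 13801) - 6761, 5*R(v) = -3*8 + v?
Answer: 45116/5 ≈ 9023.2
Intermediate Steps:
R(v) = -24/5 + v/5 (R(v) = (-3*8 + v)/5 = (-24 + v)/5 = -24/5 + v/5)
X = 9048 (X = 15809 - 6761 = 9048)
R(z) + X = (-24/5 + (⅕)*(-100)) + 9048 = (-24/5 - 20) + 9048 = -124/5 + 9048 = 45116/5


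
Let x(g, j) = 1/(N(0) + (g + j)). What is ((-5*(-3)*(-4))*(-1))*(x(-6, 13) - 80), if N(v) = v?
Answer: -33540/7 ≈ -4791.4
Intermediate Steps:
x(g, j) = 1/(g + j) (x(g, j) = 1/(0 + (g + j)) = 1/(g + j))
((-5*(-3)*(-4))*(-1))*(x(-6, 13) - 80) = ((-5*(-3)*(-4))*(-1))*(1/(-6 + 13) - 80) = ((15*(-4))*(-1))*(1/7 - 80) = (-60*(-1))*(⅐ - 80) = 60*(-559/7) = -33540/7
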